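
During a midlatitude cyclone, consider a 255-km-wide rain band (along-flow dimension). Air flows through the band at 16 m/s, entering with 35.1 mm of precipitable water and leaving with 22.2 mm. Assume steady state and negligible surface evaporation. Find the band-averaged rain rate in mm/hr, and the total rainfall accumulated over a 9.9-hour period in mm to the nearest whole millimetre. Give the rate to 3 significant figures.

R ≈ 2.91 mm/hr; total ≈ 29 mm

Column moisture flux per unit crosswind length is F = V × PW.
Inflow: F_in = 16 × 35.1 = 561.6 mm·m/s
Outflow: F_out = 16 × 22.2 = 355.2 mm·m/s
Steady-state rate R = (F_in − F_out)/L = (561.6 − 355.2) / 255000 m = 8.094e-04 mm/s.
R = 8.094e-04 × 3600 = 2.91 mm/hr.
Over 9.9 h: total = 2.91 × 9.9 = 28.809 ≈ 29 mm.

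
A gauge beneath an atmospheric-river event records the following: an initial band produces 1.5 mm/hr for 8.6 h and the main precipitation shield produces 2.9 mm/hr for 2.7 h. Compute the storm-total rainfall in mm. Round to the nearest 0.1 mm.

total ≈ 20.7 mm

Total = Σ Rᵢ Δtᵢ = 1.5 × 8.6 + 2.9 × 2.7
      = 12.9 + 7.83 = 20.7 mm.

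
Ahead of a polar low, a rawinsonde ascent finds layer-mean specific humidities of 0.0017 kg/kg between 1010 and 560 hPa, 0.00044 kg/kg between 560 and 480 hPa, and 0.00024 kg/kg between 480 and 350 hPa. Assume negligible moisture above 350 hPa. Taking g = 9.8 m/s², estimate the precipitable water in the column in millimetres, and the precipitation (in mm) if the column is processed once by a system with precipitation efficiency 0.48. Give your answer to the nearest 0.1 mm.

PW ≈ 8.5 mm; precipitation ≈ 4.1 mm

Precipitable water is the column-integrated vapour mass per unit area: PW = (1/g) Σ q̄ Δp, with q in kg/kg and Δp in Pa (1 kg/m² of water = 1 mm).
Layer 1010–560 hPa: Δp = 450 hPa = 45000 Pa, q̄ = 0.0017 kg/kg → 0.0017 × 45000 / 9.8 = 7.81 mm
Layer 560–480 hPa: Δp = 80 hPa = 8000 Pa, q̄ = 0.00044 kg/kg → 0.00044 × 8000 / 9.8 = 0.36 mm
Layer 480–350 hPa: Δp = 130 hPa = 13000 Pa, q̄ = 0.00024 kg/kg → 0.00024 × 13000 / 9.8 = 0.32 mm
PW = 7.81 + 0.36 + 0.32 = 8.49 ≈ 8.5 mm.
Precipitation = ε × PW = 0.48 × 8.5 = 4.1 mm.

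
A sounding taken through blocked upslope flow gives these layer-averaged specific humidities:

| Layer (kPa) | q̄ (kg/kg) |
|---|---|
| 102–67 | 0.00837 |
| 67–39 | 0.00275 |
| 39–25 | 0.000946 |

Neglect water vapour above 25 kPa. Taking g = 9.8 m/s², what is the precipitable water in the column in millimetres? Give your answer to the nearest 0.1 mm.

PW ≈ 39.1 mm

Precipitable water is the column-integrated vapour mass per unit area: PW = (1/g) Σ q̄ Δp, with q in kg/kg and Δp in Pa (1 kg/m² of water = 1 mm).
Layer 102–67 kPa: Δp = 350 hPa = 35000 Pa, q̄ = 0.00837 kg/kg → 0.00837 × 35000 / 9.8 = 29.89 mm
Layer 67–39 kPa: Δp = 280 hPa = 28000 Pa, q̄ = 0.00275 kg/kg → 0.00275 × 28000 / 9.8 = 7.86 mm
Layer 39–25 kPa: Δp = 140 hPa = 14000 Pa, q̄ = 0.000946 kg/kg → 0.000946 × 14000 / 9.8 = 1.35 mm
PW = 29.89 + 7.86 + 1.35 = 39.10 ≈ 39.1 mm.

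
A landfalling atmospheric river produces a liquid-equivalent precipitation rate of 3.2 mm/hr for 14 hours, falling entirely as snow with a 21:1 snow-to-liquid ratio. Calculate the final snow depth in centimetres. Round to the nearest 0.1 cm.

Liquid-equivalent depth = 3.2 × 14 = 44.8 mm.
Snow depth = 44.8 mm × 21 = 940.8 mm = 94.1 cm.

snow depth ≈ 94.1 cm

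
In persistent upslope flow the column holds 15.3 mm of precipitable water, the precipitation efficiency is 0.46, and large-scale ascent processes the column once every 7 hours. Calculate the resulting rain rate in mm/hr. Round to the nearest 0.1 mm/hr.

R ≈ 1.0 mm/hr

Each overturning extracts ε × PW = 0.46 × 15.3 = 7.038 mm.
Rate = ε·PW / τ = 7.038 / 7 h = 1.0 mm/hr.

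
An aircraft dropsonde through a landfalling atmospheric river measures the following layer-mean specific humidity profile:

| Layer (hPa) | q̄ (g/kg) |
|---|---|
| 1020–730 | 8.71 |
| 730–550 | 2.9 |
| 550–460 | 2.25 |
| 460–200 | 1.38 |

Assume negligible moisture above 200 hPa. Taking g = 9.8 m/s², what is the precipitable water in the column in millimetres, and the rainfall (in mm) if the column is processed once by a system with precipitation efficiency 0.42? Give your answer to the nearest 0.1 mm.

PW ≈ 36.8 mm; rainfall ≈ 15.5 mm

Precipitable water is the column-integrated vapour mass per unit area: PW = (1/g) Σ q̄ Δp, with q in kg/kg and Δp in Pa (1 kg/m² of water = 1 mm).
Layer 1020–730 hPa: Δp = 290 hPa = 29000 Pa, q̄ = 0.00871 kg/kg → 0.00871 × 29000 / 9.8 = 25.77 mm
Layer 730–550 hPa: Δp = 180 hPa = 18000 Pa, q̄ = 0.0029 kg/kg → 0.0029 × 18000 / 9.8 = 5.33 mm
Layer 550–460 hPa: Δp = 90 hPa = 9000 Pa, q̄ = 0.00225 kg/kg → 0.00225 × 9000 / 9.8 = 2.07 mm
Layer 460–200 hPa: Δp = 260 hPa = 26000 Pa, q̄ = 0.00138 kg/kg → 0.00138 × 26000 / 9.8 = 3.66 mm
PW = 25.77 + 5.33 + 2.07 + 3.66 = 36.83 ≈ 36.8 mm.
Rainfall = ε × PW = 0.42 × 36.8 = 15.5 mm.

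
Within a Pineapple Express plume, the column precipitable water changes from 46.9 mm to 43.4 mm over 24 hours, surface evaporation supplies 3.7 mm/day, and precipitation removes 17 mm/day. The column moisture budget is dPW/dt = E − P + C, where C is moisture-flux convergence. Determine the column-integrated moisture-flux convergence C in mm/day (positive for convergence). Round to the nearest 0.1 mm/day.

dPW/dt = (43.4 − 46.9) mm / (24/24 day) = -3.500 mm/day.
C = dPW/dt − E + P = (-3.500) − 3.7 + 17 = 9.8 mm/day.

C ≈ 9.8 mm/day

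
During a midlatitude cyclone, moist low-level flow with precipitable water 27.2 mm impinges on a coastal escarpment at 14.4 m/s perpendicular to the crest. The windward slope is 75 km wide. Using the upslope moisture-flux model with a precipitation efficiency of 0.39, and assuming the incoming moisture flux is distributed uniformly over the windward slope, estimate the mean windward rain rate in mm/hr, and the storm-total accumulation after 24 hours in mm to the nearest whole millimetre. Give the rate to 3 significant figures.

Incoming column moisture flux per unit ridge length: F = V × PW = 14.4 × 27.2 = 391.68 mm·m/s.
Spread over the 75 km slope with efficiency ε = 0.39: R = ε·F/W = 0.39 × 391.68 / 75000 m = 2.037e-03 mm/s.
R = 2.037e-03 × 3600 = 7.33 mm/hr.
Over 24 h: total = 7.33 × 24 = 175.92 ≈ 176 mm.

R ≈ 7.33 mm/hr; total ≈ 176 mm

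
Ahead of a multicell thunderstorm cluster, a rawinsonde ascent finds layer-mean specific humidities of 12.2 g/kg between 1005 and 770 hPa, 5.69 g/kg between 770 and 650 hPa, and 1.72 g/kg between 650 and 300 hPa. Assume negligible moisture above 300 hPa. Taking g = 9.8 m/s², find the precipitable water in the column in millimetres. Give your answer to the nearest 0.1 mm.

Precipitable water is the column-integrated vapour mass per unit area: PW = (1/g) Σ q̄ Δp, with q in kg/kg and Δp in Pa (1 kg/m² of water = 1 mm).
Layer 1005–770 hPa: Δp = 235 hPa = 23500 Pa, q̄ = 0.0122 kg/kg → 0.0122 × 23500 / 9.8 = 29.26 mm
Layer 770–650 hPa: Δp = 120 hPa = 12000 Pa, q̄ = 0.00569 kg/kg → 0.00569 × 12000 / 9.8 = 6.97 mm
Layer 650–300 hPa: Δp = 350 hPa = 35000 Pa, q̄ = 0.00172 kg/kg → 0.00172 × 35000 / 9.8 = 6.14 mm
PW = 29.26 + 6.97 + 6.14 = 42.37 ≈ 42.4 mm.

PW ≈ 42.4 mm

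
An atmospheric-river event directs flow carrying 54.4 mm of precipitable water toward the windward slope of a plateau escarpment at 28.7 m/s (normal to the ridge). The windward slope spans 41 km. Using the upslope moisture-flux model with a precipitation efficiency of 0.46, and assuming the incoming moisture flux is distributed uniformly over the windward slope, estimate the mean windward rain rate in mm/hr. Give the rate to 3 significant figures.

Incoming column moisture flux per unit ridge length: F = V × PW = 28.7 × 54.4 = 1561.28 mm·m/s.
Spread over the 41 km slope with efficiency ε = 0.46: R = ε·F/W = 0.46 × 1561.28 / 41000 m = 1.752e-02 mm/s.
R = 1.752e-02 × 3600 = 63.1 mm/hr.

R ≈ 63.1 mm/hr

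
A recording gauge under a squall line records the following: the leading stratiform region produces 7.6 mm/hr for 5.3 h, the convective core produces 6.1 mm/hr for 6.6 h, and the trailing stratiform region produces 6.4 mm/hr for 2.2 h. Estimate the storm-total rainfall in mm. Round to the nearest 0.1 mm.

total ≈ 94.6 mm

Total = Σ Rᵢ Δtᵢ = 7.6 × 5.3 + 6.1 × 6.6 + 6.4 × 2.2
      = 40.28 + 40.26 + 14.08 = 94.6 mm.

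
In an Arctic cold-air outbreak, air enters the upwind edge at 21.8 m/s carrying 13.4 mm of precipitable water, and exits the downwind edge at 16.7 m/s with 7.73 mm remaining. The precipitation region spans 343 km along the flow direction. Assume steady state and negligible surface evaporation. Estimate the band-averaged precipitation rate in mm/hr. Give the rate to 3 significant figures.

Column moisture flux per unit crosswind length is F = V × PW.
Inflow: F_in = 21.8 × 13.4 = 292.12 mm·m/s
Outflow: F_out = 16.7 × 7.73 = 129.091 mm·m/s
Steady-state rate R = (F_in − F_out)/L = (292.12 − 129.091) / 343000 m = 4.753e-04 mm/s.
R = 4.753e-04 × 3600 = 1.71 mm/hr.

R ≈ 1.71 mm/hr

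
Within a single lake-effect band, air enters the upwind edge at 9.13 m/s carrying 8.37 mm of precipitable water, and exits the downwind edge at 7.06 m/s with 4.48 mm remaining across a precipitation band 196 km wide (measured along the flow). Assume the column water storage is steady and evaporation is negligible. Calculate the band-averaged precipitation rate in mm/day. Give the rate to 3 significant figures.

R ≈ 19.7 mm/day

Column moisture flux per unit crosswind length is F = V × PW.
Inflow: F_in = 9.13 × 8.37 = 76.4181 mm·m/s
Outflow: F_out = 7.06 × 4.48 = 31.6288 mm·m/s
Steady-state rate R = (F_in − F_out)/L = (76.4181 − 31.6288) / 196000 m = 2.285e-04 mm/s.
R = 2.285e-04 × 3600 × 24 = 19.7 mm/day.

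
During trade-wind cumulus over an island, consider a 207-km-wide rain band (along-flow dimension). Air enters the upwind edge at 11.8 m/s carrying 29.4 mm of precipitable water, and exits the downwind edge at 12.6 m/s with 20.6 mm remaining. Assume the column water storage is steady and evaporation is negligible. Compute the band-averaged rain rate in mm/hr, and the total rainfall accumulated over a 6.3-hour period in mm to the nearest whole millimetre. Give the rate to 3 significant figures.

Column moisture flux per unit crosswind length is F = V × PW.
Inflow: F_in = 11.8 × 29.4 = 346.92 mm·m/s
Outflow: F_out = 12.6 × 20.6 = 259.56 mm·m/s
Steady-state rate R = (F_in − F_out)/L = (346.92 − 259.56) / 207000 m = 4.220e-04 mm/s.
R = 4.220e-04 × 3600 = 1.52 mm/hr.
Over 6.3 h: total = 1.52 × 6.3 = 9.576 ≈ 10 mm.

R ≈ 1.52 mm/hr; total ≈ 10 mm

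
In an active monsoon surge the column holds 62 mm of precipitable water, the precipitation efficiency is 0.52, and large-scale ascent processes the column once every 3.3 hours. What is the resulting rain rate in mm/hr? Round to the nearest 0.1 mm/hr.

Each overturning extracts ε × PW = 0.52 × 62 = 32.24 mm.
Rate = ε·PW / τ = 32.24 / 3.3 h = 9.8 mm/hr.

R ≈ 9.8 mm/hr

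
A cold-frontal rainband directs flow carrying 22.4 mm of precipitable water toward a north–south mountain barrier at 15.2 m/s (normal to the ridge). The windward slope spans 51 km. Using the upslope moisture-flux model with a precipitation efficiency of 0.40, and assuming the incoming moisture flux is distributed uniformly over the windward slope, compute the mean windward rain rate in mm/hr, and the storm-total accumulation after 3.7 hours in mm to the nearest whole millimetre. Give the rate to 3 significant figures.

R ≈ 9.61 mm/hr; total ≈ 36 mm

Incoming column moisture flux per unit ridge length: F = V × PW = 15.2 × 22.4 = 340.48 mm·m/s.
Spread over the 51 km slope with efficiency ε = 0.40: R = ε·F/W = 0.40 × 340.48 / 51000 m = 2.670e-03 mm/s.
R = 2.670e-03 × 3600 = 9.61 mm/hr.
Over 3.7 h: total = 9.61 × 3.7 = 35.557 ≈ 36 mm.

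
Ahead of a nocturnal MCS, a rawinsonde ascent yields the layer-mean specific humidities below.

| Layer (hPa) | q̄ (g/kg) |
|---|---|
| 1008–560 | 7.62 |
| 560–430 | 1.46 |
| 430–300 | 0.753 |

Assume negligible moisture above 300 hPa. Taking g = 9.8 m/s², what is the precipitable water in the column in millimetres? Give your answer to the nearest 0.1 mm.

Precipitable water is the column-integrated vapour mass per unit area: PW = (1/g) Σ q̄ Δp, with q in kg/kg and Δp in Pa (1 kg/m² of water = 1 mm).
Layer 1008–560 hPa: Δp = 448 hPa = 44800 Pa, q̄ = 0.00762 kg/kg → 0.00762 × 44800 / 9.8 = 34.83 mm
Layer 560–430 hPa: Δp = 130 hPa = 13000 Pa, q̄ = 0.00146 kg/kg → 0.00146 × 13000 / 9.8 = 1.94 mm
Layer 430–300 hPa: Δp = 130 hPa = 13000 Pa, q̄ = 0.000753 kg/kg → 0.000753 × 13000 / 9.8 = 1.00 mm
PW = 34.83 + 1.94 + 1.00 = 37.77 ≈ 37.8 mm.

PW ≈ 37.8 mm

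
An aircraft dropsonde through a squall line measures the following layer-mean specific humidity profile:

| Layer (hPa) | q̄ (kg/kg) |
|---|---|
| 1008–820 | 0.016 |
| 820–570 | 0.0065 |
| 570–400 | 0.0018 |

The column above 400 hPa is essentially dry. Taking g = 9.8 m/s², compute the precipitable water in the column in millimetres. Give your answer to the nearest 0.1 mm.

Precipitable water is the column-integrated vapour mass per unit area: PW = (1/g) Σ q̄ Δp, with q in kg/kg and Δp in Pa (1 kg/m² of water = 1 mm).
Layer 1008–820 hPa: Δp = 188 hPa = 18800 Pa, q̄ = 0.016 kg/kg → 0.016 × 18800 / 9.8 = 30.69 mm
Layer 820–570 hPa: Δp = 250 hPa = 25000 Pa, q̄ = 0.0065 kg/kg → 0.0065 × 25000 / 9.8 = 16.58 mm
Layer 570–400 hPa: Δp = 170 hPa = 17000 Pa, q̄ = 0.0018 kg/kg → 0.0018 × 17000 / 9.8 = 3.12 mm
PW = 30.69 + 16.58 + 3.12 = 50.39 ≈ 50.4 mm.

PW ≈ 50.4 mm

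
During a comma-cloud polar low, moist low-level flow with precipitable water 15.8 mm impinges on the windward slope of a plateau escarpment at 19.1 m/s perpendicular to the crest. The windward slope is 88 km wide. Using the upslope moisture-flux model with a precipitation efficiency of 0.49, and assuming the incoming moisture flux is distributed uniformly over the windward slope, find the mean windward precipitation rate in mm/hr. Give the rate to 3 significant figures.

R ≈ 6.05 mm/hr

Incoming column moisture flux per unit ridge length: F = V × PW = 19.1 × 15.8 = 301.78 mm·m/s.
Spread over the 88 km slope with efficiency ε = 0.49: R = ε·F/W = 0.49 × 301.78 / 88000 m = 1.680e-03 mm/s.
R = 1.680e-03 × 3600 = 6.05 mm/hr.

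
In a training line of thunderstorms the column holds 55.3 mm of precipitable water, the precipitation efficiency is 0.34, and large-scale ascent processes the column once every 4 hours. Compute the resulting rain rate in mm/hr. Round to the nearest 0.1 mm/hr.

R ≈ 4.7 mm/hr

Each overturning extracts ε × PW = 0.34 × 55.3 = 18.802 mm.
Rate = ε·PW / τ = 18.802 / 4 h = 4.7 mm/hr.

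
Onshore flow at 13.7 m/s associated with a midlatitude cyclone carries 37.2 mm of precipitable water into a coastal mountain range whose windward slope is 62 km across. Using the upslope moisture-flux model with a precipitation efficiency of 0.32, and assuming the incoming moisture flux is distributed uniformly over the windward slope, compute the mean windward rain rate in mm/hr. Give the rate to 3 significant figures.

R ≈ 9.47 mm/hr

Incoming column moisture flux per unit ridge length: F = V × PW = 13.7 × 37.2 = 509.64 mm·m/s.
Spread over the 62 km slope with efficiency ε = 0.32: R = ε·F/W = 0.32 × 509.64 / 62000 m = 2.630e-03 mm/s.
R = 2.630e-03 × 3600 = 9.47 mm/hr.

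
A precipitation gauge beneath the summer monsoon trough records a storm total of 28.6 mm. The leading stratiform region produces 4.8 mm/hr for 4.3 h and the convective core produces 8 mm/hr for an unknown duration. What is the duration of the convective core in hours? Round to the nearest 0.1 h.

duration ≈ 1.0 h

Known phases: 4.8 × 4.3 = 20.64 mm.
Remaining depth = 28.6 − 20.64 = 7.96 mm.
Duration = 7.96 / 8 = 1.0 h.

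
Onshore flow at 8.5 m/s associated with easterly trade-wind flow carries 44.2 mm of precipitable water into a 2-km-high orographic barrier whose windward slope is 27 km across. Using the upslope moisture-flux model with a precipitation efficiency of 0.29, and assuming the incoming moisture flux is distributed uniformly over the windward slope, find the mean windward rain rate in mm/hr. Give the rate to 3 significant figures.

Incoming column moisture flux per unit ridge length: F = V × PW = 8.5 × 44.2 = 375.7 mm·m/s.
Spread over the 27 km slope with efficiency ε = 0.29: R = ε·F/W = 0.29 × 375.7 / 27000 m = 4.035e-03 mm/s.
R = 4.035e-03 × 3600 = 14.5 mm/hr.

R ≈ 14.5 mm/hr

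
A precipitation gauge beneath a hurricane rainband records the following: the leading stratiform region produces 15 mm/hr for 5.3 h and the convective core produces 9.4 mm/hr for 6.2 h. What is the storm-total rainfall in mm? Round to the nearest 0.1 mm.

Total = Σ Rᵢ Δtᵢ = 15 × 5.3 + 9.4 × 6.2
      = 79.5 + 58.28 = 137.8 mm.

total ≈ 137.8 mm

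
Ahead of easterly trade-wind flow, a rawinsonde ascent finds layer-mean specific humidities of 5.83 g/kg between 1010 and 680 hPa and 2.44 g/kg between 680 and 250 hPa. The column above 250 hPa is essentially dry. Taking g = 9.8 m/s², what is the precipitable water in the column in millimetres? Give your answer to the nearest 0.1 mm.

PW ≈ 30.3 mm

Precipitable water is the column-integrated vapour mass per unit area: PW = (1/g) Σ q̄ Δp, with q in kg/kg and Δp in Pa (1 kg/m² of water = 1 mm).
Layer 1010–680 hPa: Δp = 330 hPa = 33000 Pa, q̄ = 0.00583 kg/kg → 0.00583 × 33000 / 9.8 = 19.63 mm
Layer 680–250 hPa: Δp = 430 hPa = 43000 Pa, q̄ = 0.00244 kg/kg → 0.00244 × 43000 / 9.8 = 10.71 mm
PW = 19.63 + 10.71 = 30.34 ≈ 30.3 mm.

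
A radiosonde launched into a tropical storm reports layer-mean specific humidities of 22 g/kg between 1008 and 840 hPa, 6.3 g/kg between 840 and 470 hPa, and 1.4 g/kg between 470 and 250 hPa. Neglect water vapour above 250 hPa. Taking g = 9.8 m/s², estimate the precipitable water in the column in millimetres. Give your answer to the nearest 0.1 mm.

Precipitable water is the column-integrated vapour mass per unit area: PW = (1/g) Σ q̄ Δp, with q in kg/kg and Δp in Pa (1 kg/m² of water = 1 mm).
Layer 1008–840 hPa: Δp = 168 hPa = 16800 Pa, q̄ = 0.022 kg/kg → 0.022 × 16800 / 9.8 = 37.71 mm
Layer 840–470 hPa: Δp = 370 hPa = 37000 Pa, q̄ = 0.0063 kg/kg → 0.0063 × 37000 / 9.8 = 23.79 mm
Layer 470–250 hPa: Δp = 220 hPa = 22000 Pa, q̄ = 0.0014 kg/kg → 0.0014 × 22000 / 9.8 = 3.14 mm
PW = 37.71 + 23.79 + 3.14 = 64.64 ≈ 64.6 mm.

PW ≈ 64.6 mm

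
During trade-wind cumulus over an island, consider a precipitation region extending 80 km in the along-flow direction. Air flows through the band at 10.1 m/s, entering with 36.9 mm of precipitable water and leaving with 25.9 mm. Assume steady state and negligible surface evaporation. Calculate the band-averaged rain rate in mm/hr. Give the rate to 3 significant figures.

R ≈ 5.00 mm/hr

Column moisture flux per unit crosswind length is F = V × PW.
Inflow: F_in = 10.1 × 36.9 = 372.69 mm·m/s
Outflow: F_out = 10.1 × 25.9 = 261.59 mm·m/s
Steady-state rate R = (F_in − F_out)/L = (372.69 − 261.59) / 80000 m = 1.389e-03 mm/s.
R = 1.389e-03 × 3600 = 5.00 mm/hr.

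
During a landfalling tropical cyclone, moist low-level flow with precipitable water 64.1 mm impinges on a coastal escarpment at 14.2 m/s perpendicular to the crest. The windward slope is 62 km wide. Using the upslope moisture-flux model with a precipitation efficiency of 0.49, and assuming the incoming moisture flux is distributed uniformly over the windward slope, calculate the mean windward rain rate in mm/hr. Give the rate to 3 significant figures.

Incoming column moisture flux per unit ridge length: F = V × PW = 14.2 × 64.1 = 910.22 mm·m/s.
Spread over the 62 km slope with efficiency ε = 0.49: R = ε·F/W = 0.49 × 910.22 / 62000 m = 7.194e-03 mm/s.
R = 7.194e-03 × 3600 = 25.9 mm/hr.

R ≈ 25.9 mm/hr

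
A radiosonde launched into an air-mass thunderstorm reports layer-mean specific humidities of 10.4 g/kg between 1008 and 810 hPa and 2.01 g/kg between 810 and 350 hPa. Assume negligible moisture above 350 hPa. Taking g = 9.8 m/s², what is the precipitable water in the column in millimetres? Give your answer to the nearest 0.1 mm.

Precipitable water is the column-integrated vapour mass per unit area: PW = (1/g) Σ q̄ Δp, with q in kg/kg and Δp in Pa (1 kg/m² of water = 1 mm).
Layer 1008–810 hPa: Δp = 198 hPa = 19800 Pa, q̄ = 0.0104 kg/kg → 0.0104 × 19800 / 9.8 = 21.01 mm
Layer 810–350 hPa: Δp = 460 hPa = 46000 Pa, q̄ = 0.00201 kg/kg → 0.00201 × 46000 / 9.8 = 9.43 mm
PW = 21.01 + 9.43 = 30.44 ≈ 30.4 mm.

PW ≈ 30.4 mm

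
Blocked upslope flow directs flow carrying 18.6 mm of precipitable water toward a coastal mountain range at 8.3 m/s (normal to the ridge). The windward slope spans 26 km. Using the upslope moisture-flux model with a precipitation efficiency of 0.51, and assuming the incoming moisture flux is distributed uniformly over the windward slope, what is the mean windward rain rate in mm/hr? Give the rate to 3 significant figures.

Incoming column moisture flux per unit ridge length: F = V × PW = 8.3 × 18.6 = 154.38 mm·m/s.
Spread over the 26 km slope with efficiency ε = 0.51: R = ε·F/W = 0.51 × 154.38 / 26000 m = 3.028e-03 mm/s.
R = 3.028e-03 × 3600 = 10.9 mm/hr.

R ≈ 10.9 mm/hr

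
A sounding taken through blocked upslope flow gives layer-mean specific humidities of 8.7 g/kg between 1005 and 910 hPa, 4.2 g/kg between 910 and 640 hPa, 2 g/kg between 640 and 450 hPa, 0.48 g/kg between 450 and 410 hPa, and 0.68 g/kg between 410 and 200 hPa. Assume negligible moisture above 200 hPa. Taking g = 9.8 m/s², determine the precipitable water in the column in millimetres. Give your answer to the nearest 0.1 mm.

PW ≈ 25.5 mm

Precipitable water is the column-integrated vapour mass per unit area: PW = (1/g) Σ q̄ Δp, with q in kg/kg and Δp in Pa (1 kg/m² of water = 1 mm).
Layer 1005–910 hPa: Δp = 95 hPa = 9500 Pa, q̄ = 0.0087 kg/kg → 0.0087 × 9500 / 9.8 = 8.43 mm
Layer 910–640 hPa: Δp = 270 hPa = 27000 Pa, q̄ = 0.0042 kg/kg → 0.0042 × 27000 / 9.8 = 11.57 mm
Layer 640–450 hPa: Δp = 190 hPa = 19000 Pa, q̄ = 0.002 kg/kg → 0.002 × 19000 / 9.8 = 3.88 mm
Layer 450–410 hPa: Δp = 40 hPa = 4000 Pa, q̄ = 0.00048 kg/kg → 0.00048 × 4000 / 9.8 = 0.20 mm
Layer 410–200 hPa: Δp = 210 hPa = 21000 Pa, q̄ = 0.00068 kg/kg → 0.00068 × 21000 / 9.8 = 1.46 mm
PW = 8.43 + 11.57 + 3.88 + 0.20 + 1.46 = 25.54 ≈ 25.5 mm.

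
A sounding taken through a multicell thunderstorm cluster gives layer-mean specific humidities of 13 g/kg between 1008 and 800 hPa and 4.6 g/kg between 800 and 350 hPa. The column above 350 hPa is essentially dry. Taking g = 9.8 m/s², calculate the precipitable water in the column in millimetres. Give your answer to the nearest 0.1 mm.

PW ≈ 48.7 mm

Precipitable water is the column-integrated vapour mass per unit area: PW = (1/g) Σ q̄ Δp, with q in kg/kg and Δp in Pa (1 kg/m² of water = 1 mm).
Layer 1008–800 hPa: Δp = 208 hPa = 20800 Pa, q̄ = 0.013 kg/kg → 0.013 × 20800 / 9.8 = 27.59 mm
Layer 800–350 hPa: Δp = 450 hPa = 45000 Pa, q̄ = 0.0046 kg/kg → 0.0046 × 45000 / 9.8 = 21.12 mm
PW = 27.59 + 21.12 = 48.71 ≈ 48.7 mm.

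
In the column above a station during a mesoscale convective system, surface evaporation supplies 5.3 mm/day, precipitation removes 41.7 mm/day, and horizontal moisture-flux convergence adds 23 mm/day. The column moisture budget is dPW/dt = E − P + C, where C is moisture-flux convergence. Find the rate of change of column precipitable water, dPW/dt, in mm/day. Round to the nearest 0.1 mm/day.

dPW/dt = E − P + C = 5.3 − 41.7 + (23) = -13.4 mm/day.

dPW/dt ≈ -13.4 mm/day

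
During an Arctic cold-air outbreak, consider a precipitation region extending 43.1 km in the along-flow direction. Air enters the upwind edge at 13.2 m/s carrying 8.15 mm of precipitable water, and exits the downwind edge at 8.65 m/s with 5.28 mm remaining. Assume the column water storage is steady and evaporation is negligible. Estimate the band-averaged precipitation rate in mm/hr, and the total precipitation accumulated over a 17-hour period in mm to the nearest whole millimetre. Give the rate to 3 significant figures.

R ≈ 5.17 mm/hr; total ≈ 88 mm

Column moisture flux per unit crosswind length is F = V × PW.
Inflow: F_in = 13.2 × 8.15 = 107.58 mm·m/s
Outflow: F_out = 8.65 × 5.28 = 45.672 mm·m/s
Steady-state rate R = (F_in − F_out)/L = (107.58 − 45.672) / 43100 m = 1.436e-03 mm/s.
R = 1.436e-03 × 3600 = 5.17 mm/hr.
Over 17 h: total = 5.17 × 17 = 87.89 ≈ 88 mm.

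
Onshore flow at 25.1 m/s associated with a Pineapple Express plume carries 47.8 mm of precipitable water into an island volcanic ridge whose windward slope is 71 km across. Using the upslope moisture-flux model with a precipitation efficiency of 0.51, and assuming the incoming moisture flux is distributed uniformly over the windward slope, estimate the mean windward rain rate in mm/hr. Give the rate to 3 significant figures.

Incoming column moisture flux per unit ridge length: F = V × PW = 25.1 × 47.8 = 1199.78 mm·m/s.
Spread over the 71 km slope with efficiency ε = 0.51: R = ε·F/W = 0.51 × 1199.78 / 71000 m = 8.618e-03 mm/s.
R = 8.618e-03 × 3600 = 31.0 mm/hr.

R ≈ 31.0 mm/hr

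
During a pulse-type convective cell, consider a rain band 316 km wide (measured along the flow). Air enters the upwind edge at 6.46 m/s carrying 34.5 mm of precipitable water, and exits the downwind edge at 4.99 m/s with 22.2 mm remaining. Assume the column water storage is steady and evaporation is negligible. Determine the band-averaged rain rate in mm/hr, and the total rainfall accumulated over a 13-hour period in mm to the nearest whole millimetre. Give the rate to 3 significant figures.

Column moisture flux per unit crosswind length is F = V × PW.
Inflow: F_in = 6.46 × 34.5 = 222.87 mm·m/s
Outflow: F_out = 4.99 × 22.2 = 110.778 mm·m/s
Steady-state rate R = (F_in − F_out)/L = (222.87 − 110.778) / 316000 m = 3.547e-04 mm/s.
R = 3.547e-04 × 3600 = 1.28 mm/hr.
Over 13 h: total = 1.28 × 13 = 16.64 ≈ 17 mm.

R ≈ 1.28 mm/hr; total ≈ 17 mm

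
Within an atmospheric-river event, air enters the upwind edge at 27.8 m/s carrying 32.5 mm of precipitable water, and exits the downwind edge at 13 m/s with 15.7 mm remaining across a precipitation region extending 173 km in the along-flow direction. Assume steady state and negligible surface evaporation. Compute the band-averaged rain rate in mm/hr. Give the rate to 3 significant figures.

R ≈ 14.6 mm/hr

Column moisture flux per unit crosswind length is F = V × PW.
Inflow: F_in = 27.8 × 32.5 = 903.5 mm·m/s
Outflow: F_out = 13 × 15.7 = 204.1 mm·m/s
Steady-state rate R = (F_in − F_out)/L = (903.5 − 204.1) / 173000 m = 4.043e-03 mm/s.
R = 4.043e-03 × 3600 = 14.6 mm/hr.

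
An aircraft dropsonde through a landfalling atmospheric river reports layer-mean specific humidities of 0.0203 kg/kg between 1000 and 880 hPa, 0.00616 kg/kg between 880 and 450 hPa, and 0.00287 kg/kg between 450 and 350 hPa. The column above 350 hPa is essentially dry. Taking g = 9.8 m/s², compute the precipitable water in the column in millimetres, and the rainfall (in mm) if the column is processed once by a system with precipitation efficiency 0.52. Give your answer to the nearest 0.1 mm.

Precipitable water is the column-integrated vapour mass per unit area: PW = (1/g) Σ q̄ Δp, with q in kg/kg and Δp in Pa (1 kg/m² of water = 1 mm).
Layer 1000–880 hPa: Δp = 120 hPa = 12000 Pa, q̄ = 0.0203 kg/kg → 0.0203 × 12000 / 9.8 = 24.86 mm
Layer 880–450 hPa: Δp = 430 hPa = 43000 Pa, q̄ = 0.00616 kg/kg → 0.00616 × 43000 / 9.8 = 27.03 mm
Layer 450–350 hPa: Δp = 100 hPa = 10000 Pa, q̄ = 0.00287 kg/kg → 0.00287 × 10000 / 9.8 = 2.93 mm
PW = 24.86 + 27.03 + 2.93 = 54.82 ≈ 54.8 mm.
Rainfall = ε × PW = 0.52 × 54.8 = 28.5 mm.

PW ≈ 54.8 mm; rainfall ≈ 28.5 mm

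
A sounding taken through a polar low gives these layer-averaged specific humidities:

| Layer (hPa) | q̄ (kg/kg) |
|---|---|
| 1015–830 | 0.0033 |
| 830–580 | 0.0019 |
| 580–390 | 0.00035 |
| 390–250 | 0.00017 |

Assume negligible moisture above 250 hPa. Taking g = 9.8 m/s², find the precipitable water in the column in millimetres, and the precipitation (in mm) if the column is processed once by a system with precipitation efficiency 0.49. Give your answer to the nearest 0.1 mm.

Precipitable water is the column-integrated vapour mass per unit area: PW = (1/g) Σ q̄ Δp, with q in kg/kg and Δp in Pa (1 kg/m² of water = 1 mm).
Layer 1015–830 hPa: Δp = 185 hPa = 18500 Pa, q̄ = 0.0033 kg/kg → 0.0033 × 18500 / 9.8 = 6.23 mm
Layer 830–580 hPa: Δp = 250 hPa = 25000 Pa, q̄ = 0.0019 kg/kg → 0.0019 × 25000 / 9.8 = 4.85 mm
Layer 580–390 hPa: Δp = 190 hPa = 19000 Pa, q̄ = 0.00035 kg/kg → 0.00035 × 19000 / 9.8 = 0.68 mm
Layer 390–250 hPa: Δp = 140 hPa = 14000 Pa, q̄ = 0.00017 kg/kg → 0.00017 × 14000 / 9.8 = 0.24 mm
PW = 6.23 + 4.85 + 0.68 + 0.24 = 12.00 ≈ 12.0 mm.
Precipitation = ε × PW = 0.49 × 12.0 = 5.9 mm.

PW ≈ 12.0 mm; precipitation ≈ 5.9 mm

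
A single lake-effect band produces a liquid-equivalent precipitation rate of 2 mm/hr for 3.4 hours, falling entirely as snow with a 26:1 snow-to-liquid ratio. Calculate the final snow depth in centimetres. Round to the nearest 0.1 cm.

Liquid-equivalent depth = 2 × 3.4 = 6.8 mm.
Snow depth = 6.8 mm × 26 = 176.8 mm = 17.7 cm.

snow depth ≈ 17.7 cm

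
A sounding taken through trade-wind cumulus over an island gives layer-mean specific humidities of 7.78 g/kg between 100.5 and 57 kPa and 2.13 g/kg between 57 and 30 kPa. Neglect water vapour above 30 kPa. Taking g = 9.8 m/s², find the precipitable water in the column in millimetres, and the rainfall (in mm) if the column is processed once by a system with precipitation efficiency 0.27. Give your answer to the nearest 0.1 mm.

PW ≈ 40.4 mm; rainfall ≈ 10.9 mm

Precipitable water is the column-integrated vapour mass per unit area: PW = (1/g) Σ q̄ Δp, with q in kg/kg and Δp in Pa (1 kg/m² of water = 1 mm).
Layer 100.5–57 kPa: Δp = 435 hPa = 43500 Pa, q̄ = 0.00778 kg/kg → 0.00778 × 43500 / 9.8 = 34.53 mm
Layer 57–30 kPa: Δp = 270 hPa = 27000 Pa, q̄ = 0.00213 kg/kg → 0.00213 × 27000 / 9.8 = 5.87 mm
PW = 34.53 + 5.87 = 40.40 ≈ 40.4 mm.
Rainfall = ε × PW = 0.27 × 40.4 = 10.9 mm.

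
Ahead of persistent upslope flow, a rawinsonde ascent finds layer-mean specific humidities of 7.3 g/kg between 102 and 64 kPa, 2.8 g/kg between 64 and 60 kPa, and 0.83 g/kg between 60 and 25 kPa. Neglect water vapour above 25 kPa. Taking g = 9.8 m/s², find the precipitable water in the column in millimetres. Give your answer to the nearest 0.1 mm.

Precipitable water is the column-integrated vapour mass per unit area: PW = (1/g) Σ q̄ Δp, with q in kg/kg and Δp in Pa (1 kg/m² of water = 1 mm).
Layer 102–64 kPa: Δp = 380 hPa = 38000 Pa, q̄ = 0.0073 kg/kg → 0.0073 × 38000 / 9.8 = 28.31 mm
Layer 64–60 kPa: Δp = 40 hPa = 4000 Pa, q̄ = 0.0028 kg/kg → 0.0028 × 4000 / 9.8 = 1.14 mm
Layer 60–25 kPa: Δp = 350 hPa = 35000 Pa, q̄ = 0.00083 kg/kg → 0.00083 × 35000 / 9.8 = 2.96 mm
PW = 28.31 + 1.14 + 2.96 = 32.41 ≈ 32.4 mm.

PW ≈ 32.4 mm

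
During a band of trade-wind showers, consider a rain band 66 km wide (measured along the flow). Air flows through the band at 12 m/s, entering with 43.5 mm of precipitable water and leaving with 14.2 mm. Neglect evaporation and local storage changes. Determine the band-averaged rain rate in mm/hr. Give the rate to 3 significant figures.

Column moisture flux per unit crosswind length is F = V × PW.
Inflow: F_in = 12 × 43.5 = 522 mm·m/s
Outflow: F_out = 12 × 14.2 = 170.4 mm·m/s
Steady-state rate R = (F_in − F_out)/L = (522 − 170.4) / 66000 m = 5.327e-03 mm/s.
R = 5.327e-03 × 3600 = 19.2 mm/hr.

R ≈ 19.2 mm/hr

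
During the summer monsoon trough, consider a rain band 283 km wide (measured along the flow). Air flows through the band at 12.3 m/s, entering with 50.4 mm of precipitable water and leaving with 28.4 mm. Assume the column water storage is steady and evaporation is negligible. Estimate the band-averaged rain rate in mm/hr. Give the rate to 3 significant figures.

R ≈ 3.44 mm/hr

Column moisture flux per unit crosswind length is F = V × PW.
Inflow: F_in = 12.3 × 50.4 = 619.92 mm·m/s
Outflow: F_out = 12.3 × 28.4 = 349.32 mm·m/s
Steady-state rate R = (F_in − F_out)/L = (619.92 − 349.32) / 283000 m = 9.562e-04 mm/s.
R = 9.562e-04 × 3600 = 3.44 mm/hr.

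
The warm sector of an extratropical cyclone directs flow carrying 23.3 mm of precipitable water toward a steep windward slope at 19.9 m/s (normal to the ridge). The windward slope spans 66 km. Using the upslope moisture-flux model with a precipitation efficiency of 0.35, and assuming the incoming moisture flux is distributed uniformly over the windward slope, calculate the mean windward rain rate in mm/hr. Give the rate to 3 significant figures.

Incoming column moisture flux per unit ridge length: F = V × PW = 19.9 × 23.3 = 463.67 mm·m/s.
Spread over the 66 km slope with efficiency ε = 0.35: R = ε·F/W = 0.35 × 463.67 / 66000 m = 2.459e-03 mm/s.
R = 2.459e-03 × 3600 = 8.85 mm/hr.

R ≈ 8.85 mm/hr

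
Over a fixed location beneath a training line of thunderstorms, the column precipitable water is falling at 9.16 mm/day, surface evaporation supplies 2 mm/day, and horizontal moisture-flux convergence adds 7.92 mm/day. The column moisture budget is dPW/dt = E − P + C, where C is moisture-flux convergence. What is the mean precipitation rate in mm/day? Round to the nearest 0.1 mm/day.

P ≈ 19.1 mm/day

dPW/dt = -9.16 mm/day.
P = E + C − dPW/dt = 2 + (7.92) − (-9.16) = 19.1 mm/day.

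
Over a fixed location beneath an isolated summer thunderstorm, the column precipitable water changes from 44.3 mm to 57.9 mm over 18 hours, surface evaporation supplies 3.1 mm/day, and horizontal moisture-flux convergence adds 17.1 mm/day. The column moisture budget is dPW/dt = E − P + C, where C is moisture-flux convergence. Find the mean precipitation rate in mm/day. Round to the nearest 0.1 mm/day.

dPW/dt = (57.9 − 44.3) mm / (18/24 day) = +18.133 mm/day.
P = E + C − dPW/dt = 3.1 + (17.1) − (+18.133) = 2.1 mm/day.

P ≈ 2.1 mm/day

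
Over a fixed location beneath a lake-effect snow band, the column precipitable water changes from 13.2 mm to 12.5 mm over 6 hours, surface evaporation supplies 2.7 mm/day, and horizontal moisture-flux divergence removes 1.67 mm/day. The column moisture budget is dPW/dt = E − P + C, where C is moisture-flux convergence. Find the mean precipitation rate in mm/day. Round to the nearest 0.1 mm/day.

dPW/dt = (12.5 − 13.2) mm / (6/24 day) = -2.800 mm/day.
P = E + C − dPW/dt = 2.7 + (-1.67) − (-2.800) = 3.8 mm/day.

P ≈ 3.8 mm/day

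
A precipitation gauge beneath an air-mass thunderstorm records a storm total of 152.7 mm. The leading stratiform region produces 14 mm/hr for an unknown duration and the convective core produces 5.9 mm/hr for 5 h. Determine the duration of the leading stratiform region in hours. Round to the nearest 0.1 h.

Known phases: 5.9 × 5 = 29.5 mm.
Remaining depth = 152.7 − 29.5 = 123.2 mm.
Duration = 123.2 / 14 = 8.8 h.

duration ≈ 8.8 h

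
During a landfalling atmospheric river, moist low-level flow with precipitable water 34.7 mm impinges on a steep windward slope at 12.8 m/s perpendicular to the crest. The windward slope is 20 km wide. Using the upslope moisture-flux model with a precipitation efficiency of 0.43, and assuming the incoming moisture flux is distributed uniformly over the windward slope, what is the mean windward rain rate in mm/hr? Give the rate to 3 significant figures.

Incoming column moisture flux per unit ridge length: F = V × PW = 12.8 × 34.7 = 444.16 mm·m/s.
Spread over the 20 km slope with efficiency ε = 0.43: R = ε·F/W = 0.43 × 444.16 / 20000 m = 9.549e-03 mm/s.
R = 9.549e-03 × 3600 = 34.4 mm/hr.

R ≈ 34.4 mm/hr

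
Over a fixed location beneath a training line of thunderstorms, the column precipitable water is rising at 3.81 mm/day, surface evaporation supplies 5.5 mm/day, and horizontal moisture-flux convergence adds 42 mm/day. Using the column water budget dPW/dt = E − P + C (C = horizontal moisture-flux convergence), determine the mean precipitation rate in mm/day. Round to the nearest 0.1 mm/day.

P ≈ 43.7 mm/day

dPW/dt = +3.81 mm/day.
P = E + C − dPW/dt = 5.5 + (42) − (+3.81) = 43.7 mm/day.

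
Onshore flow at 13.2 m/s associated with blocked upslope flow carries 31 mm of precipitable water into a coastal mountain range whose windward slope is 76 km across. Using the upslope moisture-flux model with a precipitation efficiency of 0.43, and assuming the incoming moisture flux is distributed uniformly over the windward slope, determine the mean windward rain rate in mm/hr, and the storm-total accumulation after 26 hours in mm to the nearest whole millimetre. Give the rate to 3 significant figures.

Incoming column moisture flux per unit ridge length: F = V × PW = 13.2 × 31 = 409.2 mm·m/s.
Spread over the 76 km slope with efficiency ε = 0.43: R = ε·F/W = 0.43 × 409.2 / 76000 m = 2.315e-03 mm/s.
R = 2.315e-03 × 3600 = 8.33 mm/hr.
Over 26 h: total = 8.33 × 26 = 216.58 ≈ 217 mm.

R ≈ 8.33 mm/hr; total ≈ 217 mm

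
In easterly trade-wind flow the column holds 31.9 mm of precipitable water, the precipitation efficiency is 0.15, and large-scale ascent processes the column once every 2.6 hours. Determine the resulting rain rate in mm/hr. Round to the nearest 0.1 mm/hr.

R ≈ 1.8 mm/hr

Each overturning extracts ε × PW = 0.15 × 31.9 = 4.785 mm.
Rate = ε·PW / τ = 4.785 / 2.6 h = 1.8 mm/hr.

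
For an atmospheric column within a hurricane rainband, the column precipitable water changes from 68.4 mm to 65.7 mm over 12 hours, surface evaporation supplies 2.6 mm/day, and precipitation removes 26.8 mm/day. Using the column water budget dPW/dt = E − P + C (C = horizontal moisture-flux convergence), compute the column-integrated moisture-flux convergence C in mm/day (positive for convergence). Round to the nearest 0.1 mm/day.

C ≈ 18.8 mm/day

dPW/dt = (65.7 − 68.4) mm / (12/24 day) = -5.400 mm/day.
C = dPW/dt − E + P = (-5.400) − 2.6 + 26.8 = 18.8 mm/day.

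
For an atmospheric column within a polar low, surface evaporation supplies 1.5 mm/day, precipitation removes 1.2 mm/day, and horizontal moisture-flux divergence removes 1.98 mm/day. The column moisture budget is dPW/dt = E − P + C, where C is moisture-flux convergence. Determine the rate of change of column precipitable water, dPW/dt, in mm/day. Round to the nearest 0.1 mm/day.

dPW/dt = E − P + C = 1.5 − 1.2 + (-1.98) = -1.7 mm/day.

dPW/dt ≈ -1.7 mm/day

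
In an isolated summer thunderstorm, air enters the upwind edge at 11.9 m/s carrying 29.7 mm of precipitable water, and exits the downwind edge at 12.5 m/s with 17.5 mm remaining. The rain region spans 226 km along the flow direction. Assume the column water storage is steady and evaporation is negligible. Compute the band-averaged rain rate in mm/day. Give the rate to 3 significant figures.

R ≈ 51.5 mm/day

Column moisture flux per unit crosswind length is F = V × PW.
Inflow: F_in = 11.9 × 29.7 = 353.43 mm·m/s
Outflow: F_out = 12.5 × 17.5 = 218.75 mm·m/s
Steady-state rate R = (F_in − F_out)/L = (353.43 − 218.75) / 226000 m = 5.959e-04 mm/s.
R = 5.959e-04 × 3600 × 24 = 51.5 mm/day.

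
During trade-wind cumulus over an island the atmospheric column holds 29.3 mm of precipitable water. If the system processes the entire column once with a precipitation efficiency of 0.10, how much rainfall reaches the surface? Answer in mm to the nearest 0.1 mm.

rainfall ≈ 2.9 mm

Rainfall = ε × PW = 0.10 × 29.3 = 2.9 mm.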